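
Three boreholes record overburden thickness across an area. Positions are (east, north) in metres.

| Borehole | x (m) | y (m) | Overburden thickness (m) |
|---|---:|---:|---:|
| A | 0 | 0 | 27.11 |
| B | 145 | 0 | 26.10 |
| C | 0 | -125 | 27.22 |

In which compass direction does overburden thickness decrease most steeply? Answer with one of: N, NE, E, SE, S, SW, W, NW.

∂d/∂x = (26.10 − 27.11) / (145 − 0) = -0.006966
∂d/∂y = (27.22 − 27.11) / (-125 − 0) = -0.0008800
Steepest decrease is along −∇f = (+0.006966 E, +0.0008800 N) → east.

E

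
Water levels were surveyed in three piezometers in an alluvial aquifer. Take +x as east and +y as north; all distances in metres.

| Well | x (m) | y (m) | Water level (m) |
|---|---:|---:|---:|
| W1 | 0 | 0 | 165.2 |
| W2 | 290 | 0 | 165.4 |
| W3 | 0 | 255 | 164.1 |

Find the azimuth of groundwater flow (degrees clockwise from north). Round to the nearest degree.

∂h/∂x = (165.4 − 165.2) / (290 − 0) = +0.0006897
∂h/∂y = (164.1 − 165.2) / (255 − 0) = -0.004314
Flow direction (−∇h) has components (-0.0006897 E, +0.004314 N).
Azimuth = atan2(E, N) = atan2(-0.0006897, +0.004314) = 350.9° ≈ 351°.

351°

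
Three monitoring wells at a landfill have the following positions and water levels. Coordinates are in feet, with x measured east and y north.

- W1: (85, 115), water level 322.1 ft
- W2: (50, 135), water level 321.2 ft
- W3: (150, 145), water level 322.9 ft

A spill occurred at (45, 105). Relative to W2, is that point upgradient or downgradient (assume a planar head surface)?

Three-point gradient (reference W1): Δ to W2 = (-35, 20, -0.9), Δ to W3 = (65, 30, +0.8).
∂h/∂x = +0.01830, ∂h/∂y = -0.01298 (det = -2350).
Head at (45, 105) = 322.1 + (+0.01830)·(-40) + (-0.01298)·(-10) = 321.50 ft.
That is higher than the 321.2 ft at W2, so the point is upgradient.

upgradient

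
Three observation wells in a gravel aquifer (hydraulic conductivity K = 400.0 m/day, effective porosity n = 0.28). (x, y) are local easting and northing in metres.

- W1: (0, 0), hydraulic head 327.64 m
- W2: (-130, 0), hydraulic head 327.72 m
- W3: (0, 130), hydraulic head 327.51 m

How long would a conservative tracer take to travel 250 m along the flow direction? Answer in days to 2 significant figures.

∂h/∂x = (327.72 − 327.64) / (-130 − 0) = -0.0006154
∂h/∂y = (327.51 − 327.64) / (130 − 0) = -0.0010000
|∇h| = √(-0.0006154² + -0.0010000²) = 0.001174
Seepage velocity v = K·i/n = 400.0 × 0.001174 / 0.28 = 1.677 m/day.
t = 250 / 1.677 = 149.1 days.

150 days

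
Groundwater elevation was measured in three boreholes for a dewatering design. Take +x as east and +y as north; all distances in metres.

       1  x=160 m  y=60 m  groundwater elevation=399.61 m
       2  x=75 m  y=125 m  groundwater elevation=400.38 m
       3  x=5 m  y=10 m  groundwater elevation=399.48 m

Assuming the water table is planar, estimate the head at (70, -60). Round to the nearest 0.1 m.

398.7 m

With h = a·x + b·y + c and 1 as origin, the differences give:
  (-85)·a + 65·b = +0.77
  (-155)·a + (-50)·b = -0.13
Eliminate b (×(-50) and ×65, subtract): 14325·a = -30.050 → a = ∂h/∂x = -0.002098
Back-substitute: b = ∂h/∂y = +0.009103.
h(70, -60) = 399.61 + (-0.002098)·(-90) + (+0.009103)·(-120) = 399.61 +0.189 -1.092 = 398.706 m.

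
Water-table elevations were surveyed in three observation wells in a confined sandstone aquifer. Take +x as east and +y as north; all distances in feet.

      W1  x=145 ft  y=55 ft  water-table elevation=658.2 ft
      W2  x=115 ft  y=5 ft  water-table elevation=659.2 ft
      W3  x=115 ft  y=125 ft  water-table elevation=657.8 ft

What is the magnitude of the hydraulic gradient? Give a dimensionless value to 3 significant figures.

0.0181

Differences from W1: to W2 (Δx, Δy, Δh) = (-30, -50, +1.0); to W3 = (-30, 70, -0.4).
Solve a·Δx + b·Δy = Δh: det = (-30)·70 − (-30)·(-50) = -3600.
∂h/∂x = [(+1.0)·70 − (-0.4)·(-50)] / -3600 = -0.01389
∂h/∂y = [(-30)·(-0.4) − (-30)·(+1.0)] / -3600 = -0.01167
|∇h| = √(-0.01389² + -0.01167²) = 0.01814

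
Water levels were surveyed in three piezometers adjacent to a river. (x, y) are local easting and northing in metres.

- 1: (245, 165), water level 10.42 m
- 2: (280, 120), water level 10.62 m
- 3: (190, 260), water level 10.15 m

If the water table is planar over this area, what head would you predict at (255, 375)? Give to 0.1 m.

10.9 m

With h = a·x + b·y + c and 1 as origin, the differences give:
  35·a + (-45)·b = +0.20
  (-55)·a + 95·b = -0.27
Eliminate b (×95 and ×(-45), subtract): 850·a = 6.850 → a = ∂h/∂x = +0.008059
Back-substitute: b = ∂h/∂y = +0.001824.
h(255, 375) = 10.42 + (+0.008059)·(10) + (+0.001824)·(210) = 10.42 +0.081 +0.383 = 10.884 m.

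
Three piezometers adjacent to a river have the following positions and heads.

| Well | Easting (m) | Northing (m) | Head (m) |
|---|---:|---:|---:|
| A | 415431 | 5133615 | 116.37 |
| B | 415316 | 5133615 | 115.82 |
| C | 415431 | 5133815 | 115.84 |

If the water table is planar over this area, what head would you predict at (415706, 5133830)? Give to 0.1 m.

117.1 m

∂h/∂x = (115.82 − 116.37) / (415316 − 415431) = +0.004783
∂h/∂y = (115.84 − 116.37) / (5133815 − 5133615) = -0.002650
h(415706, 5133830) = 116.37 + (+0.004783)·(275) + (-0.002650)·(215) = 116.37 +1.315 -0.570 = 117.115 m.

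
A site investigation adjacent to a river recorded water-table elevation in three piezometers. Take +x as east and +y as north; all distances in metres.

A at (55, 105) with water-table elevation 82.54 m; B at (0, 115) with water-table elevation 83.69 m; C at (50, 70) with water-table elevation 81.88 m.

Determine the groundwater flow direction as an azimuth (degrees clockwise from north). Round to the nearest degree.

Three-point gradient (reference A): Δ to B = (-55, 10, +1.15), Δ to C = (-5, -35, -0.66).
∂h/∂x = -0.01704, ∂h/∂y = +0.02129 (det = 1975).
Flow direction (−∇h) has components (+0.01704 E, -0.02129 N).
Azimuth = atan2(E, N) = atan2(+0.01704, -0.02129) = 141.3° ≈ 141°.

141°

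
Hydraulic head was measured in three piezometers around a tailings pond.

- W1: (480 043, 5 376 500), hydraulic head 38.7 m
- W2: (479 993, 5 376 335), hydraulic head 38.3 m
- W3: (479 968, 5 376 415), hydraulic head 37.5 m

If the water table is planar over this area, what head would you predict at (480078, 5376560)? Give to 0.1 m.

39.2 m

Three-point gradient (reference W1): Δ to W2 = (-50, -165, -0.4), Δ to W3 = (-75, -85, -1.2).
∂h/∂x = +0.02018, ∂h/∂y = -0.003692 (det = -8125).
h(480078, 5376560) = 38.7 + (+0.02018)·(35) + (-0.003692)·(60) = 38.7 +0.706 -0.222 = 39.185 m.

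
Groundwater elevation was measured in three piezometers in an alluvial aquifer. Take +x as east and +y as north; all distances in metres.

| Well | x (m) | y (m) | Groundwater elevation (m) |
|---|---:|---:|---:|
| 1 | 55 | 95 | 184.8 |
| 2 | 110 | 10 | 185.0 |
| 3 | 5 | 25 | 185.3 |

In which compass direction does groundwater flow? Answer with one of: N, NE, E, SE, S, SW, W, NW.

Differences from 1: to 2 (Δx, Δy, Δh) = (55, -85, +0.2); to 3 = (-50, -70, +0.5).
Solve a·Δx + b·Δy = Δh: det = 55·(-70) − (-50)·(-85) = -8100.
∂h/∂x = [(+0.2)·(-70) − (+0.5)·(-85)] / -8100 = -0.003519
∂h/∂y = [55·(+0.5) − (-50)·(+0.2)] / -8100 = -0.004630
Flow = −∇h = (+0.003519 east, +0.004630 north), which points northeast.

NE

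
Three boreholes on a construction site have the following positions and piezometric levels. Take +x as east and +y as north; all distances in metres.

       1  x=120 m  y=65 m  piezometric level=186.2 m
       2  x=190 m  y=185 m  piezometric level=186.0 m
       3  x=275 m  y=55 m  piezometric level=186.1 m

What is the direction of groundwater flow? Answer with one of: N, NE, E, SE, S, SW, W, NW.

NE

Taking 1 as reference: 2−1 = (70, 120, -0.2); 3−1 = (155, -10, -0.1).
Determinant of the coordinate differences = 70·(-10) − 155·120 = -19300.
∂h/∂x = [(-0.2)·(-10) − (-0.1)·120] / -19300 = -0.0007254
∂h/∂y = [70·(-0.1) − 155·(-0.2)] / -19300 = -0.001244
Flow = −∇h = (+0.0007254 east, +0.001244 north), which points northeast.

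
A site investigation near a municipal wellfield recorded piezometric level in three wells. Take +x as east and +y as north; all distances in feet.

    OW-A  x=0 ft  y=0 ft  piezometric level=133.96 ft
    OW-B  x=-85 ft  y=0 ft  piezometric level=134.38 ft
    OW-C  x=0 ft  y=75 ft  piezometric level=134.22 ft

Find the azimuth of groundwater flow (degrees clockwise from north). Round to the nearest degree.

∂h/∂x = (134.38 − 133.96) / (-85 − 0) = -0.004941
∂h/∂y = (134.22 − 133.96) / (75 − 0) = +0.003467
Flow direction (−∇h) has components (+0.004941 E, -0.003467 N).
Azimuth = atan2(E, N) = atan2(+0.004941, -0.003467) = 125.1° ≈ 125°.

125°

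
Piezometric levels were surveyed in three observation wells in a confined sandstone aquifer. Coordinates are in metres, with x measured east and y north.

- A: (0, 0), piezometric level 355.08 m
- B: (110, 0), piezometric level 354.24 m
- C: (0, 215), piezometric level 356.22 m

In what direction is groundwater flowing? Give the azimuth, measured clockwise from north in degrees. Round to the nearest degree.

125°

∂h/∂x = (354.24 − 355.08) / (110 − 0) = -0.007636
∂h/∂y = (356.22 − 355.08) / (215 − 0) = +0.005302
Flow direction (−∇h) has components (+0.007636 E, -0.005302 N).
Azimuth = atan2(E, N) = atan2(+0.007636, -0.005302) = 124.8° ≈ 125°.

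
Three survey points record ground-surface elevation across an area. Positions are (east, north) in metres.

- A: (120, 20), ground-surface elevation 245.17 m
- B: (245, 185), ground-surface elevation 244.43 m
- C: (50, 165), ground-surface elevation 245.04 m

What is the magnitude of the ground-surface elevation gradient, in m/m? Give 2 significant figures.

Taking A as reference: B−A = (125, 165, -0.74); C−A = (-70, 145, -0.13).
Solve a·Δx + b·Δy = Δz: det = 125·145 − (-70)·165 = 29675.
∂z/∂x = [(-0.74)·145 − (-0.13)·165] / 29675 = -0.002893
∂z/∂y = [125·(-0.13) − (-70)·(-0.74)] / 29675 = -0.002293
|∇f| = √(-0.002893² + -0.002293²) = 0.003692 m/m

0.0037 m/m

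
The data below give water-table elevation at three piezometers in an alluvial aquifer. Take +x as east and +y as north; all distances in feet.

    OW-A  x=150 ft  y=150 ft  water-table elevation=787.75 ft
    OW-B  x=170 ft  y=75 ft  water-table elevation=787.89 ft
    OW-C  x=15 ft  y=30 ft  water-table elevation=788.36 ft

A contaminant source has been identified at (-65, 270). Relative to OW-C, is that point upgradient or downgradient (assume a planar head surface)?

Differences from OW-A: to OW-B (Δx, Δy, Δh) = (20, -75, +0.14); to OW-C = (-135, -120, +0.61).
Determinant of the coordinate differences = 20·(-120) − (-135)·(-75) = -12525.
∂h/∂x = [(+0.14)·(-120) − (+0.61)·(-75)] / -12525 = -0.002311
∂h/∂y = [20·(+0.61) − (-135)·(+0.14)] / -12525 = -0.002483
Head at (-65, 270) = 787.75 + (-0.002311)·(-215) + (-0.002483)·(120) = 787.95 ft.
That is lower than the 788.36 ft at OW-C, so the point is downgradient.

downgradient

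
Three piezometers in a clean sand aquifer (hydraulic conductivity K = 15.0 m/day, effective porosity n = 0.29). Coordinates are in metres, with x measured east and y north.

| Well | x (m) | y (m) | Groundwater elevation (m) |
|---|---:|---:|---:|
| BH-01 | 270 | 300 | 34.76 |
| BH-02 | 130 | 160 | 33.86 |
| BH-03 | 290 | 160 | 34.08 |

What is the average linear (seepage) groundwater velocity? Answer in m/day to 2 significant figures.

0.27 m/day

With h = a·x + b·y + c and BH-01 as origin, the differences give:
  (-140)·a + (-140)·b = -0.90
  20·a + (-140)·b = -0.68
Eliminate b (×(-140) and ×(-140), subtract): 22400·a = 30.800 → a = ∂h/∂x = +0.001375
Back-substitute: b = ∂h/∂y = +0.005054.
|∇h| = √(0.001375² + 0.005054²) = 0.005238
Seepage velocity v = K·i/n = 15.0 × 0.005238 / 0.29 = 0.2709 m/day.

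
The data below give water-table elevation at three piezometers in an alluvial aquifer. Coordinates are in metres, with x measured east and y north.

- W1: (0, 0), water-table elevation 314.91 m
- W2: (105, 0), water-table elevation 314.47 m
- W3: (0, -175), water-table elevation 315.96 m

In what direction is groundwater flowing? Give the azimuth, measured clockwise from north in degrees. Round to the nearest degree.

∂h/∂x = (314.47 − 314.91) / (105 − 0) = -0.004190
∂h/∂y = (315.96 − 314.91) / (-175 − 0) = -0.006000
Flow direction (−∇h) has components (+0.004190 E, +0.006000 N).
Azimuth = atan2(E, N) = atan2(+0.004190, +0.006000) = 34.9° ≈ 035°.

035°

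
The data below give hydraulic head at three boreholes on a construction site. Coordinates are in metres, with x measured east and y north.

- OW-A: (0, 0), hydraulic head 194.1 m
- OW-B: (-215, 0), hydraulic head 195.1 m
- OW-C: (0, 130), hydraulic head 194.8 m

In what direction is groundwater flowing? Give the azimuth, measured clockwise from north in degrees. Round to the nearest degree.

139°

∂h/∂x = (195.1 − 194.1) / (-215 − 0) = -0.004651
∂h/∂y = (194.8 − 194.1) / (130 − 0) = +0.005385
Flow direction (−∇h) has components (+0.004651 E, -0.005385 N).
Azimuth = atan2(E, N) = atan2(+0.004651, -0.005385) = 139.2° ≈ 139°.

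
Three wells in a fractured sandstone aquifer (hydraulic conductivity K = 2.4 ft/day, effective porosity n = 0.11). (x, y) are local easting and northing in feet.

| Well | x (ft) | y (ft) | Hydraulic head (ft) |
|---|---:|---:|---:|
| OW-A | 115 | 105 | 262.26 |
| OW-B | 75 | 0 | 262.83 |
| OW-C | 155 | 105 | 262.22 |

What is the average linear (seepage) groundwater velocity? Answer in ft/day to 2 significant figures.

Taking OW-A as reference: OW-B−OW-A = (-40, -105, +0.57); OW-C−OW-A = (40, 0, -0.04).
Determinant of the coordinate differences = (-40)·0 − 40·(-105) = 4200.
∂h/∂x = [(+0.57)·0 − (-0.04)·(-105)] / 4200 = -0.0010000
∂h/∂y = [(-40)·(-0.04) − 40·(+0.57)] / 4200 = -0.005048
|∇h| = √(-0.0010000² + -0.005048²) = 0.005146
Seepage velocity v = K·i/n = 2.4 × 0.005146 / 0.11 = 0.1123 ft/day.

0.11 ft/day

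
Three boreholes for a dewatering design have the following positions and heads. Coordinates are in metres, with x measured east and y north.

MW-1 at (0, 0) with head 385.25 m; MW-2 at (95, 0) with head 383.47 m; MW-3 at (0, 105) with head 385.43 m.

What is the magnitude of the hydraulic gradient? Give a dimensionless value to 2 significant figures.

0.019

∂h/∂x = (383.47 − 385.25) / (95 − 0) = -0.01874
∂h/∂y = (385.43 − 385.25) / (105 − 0) = +0.001714
|∇h| = √(-0.01874² + 0.001714²) = 0.01882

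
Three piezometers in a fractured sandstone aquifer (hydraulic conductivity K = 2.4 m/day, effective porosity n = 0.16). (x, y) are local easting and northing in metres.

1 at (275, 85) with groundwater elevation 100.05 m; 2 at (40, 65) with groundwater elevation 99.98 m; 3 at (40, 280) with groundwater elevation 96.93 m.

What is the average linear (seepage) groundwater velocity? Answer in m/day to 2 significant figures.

0.21 m/day

Three-point gradient (reference 1): Δ to 2 = (-235, -20, -0.07), Δ to 3 = (-235, 195, -3.12).
∂h/∂x = +0.001505, ∂h/∂y = -0.01419 (det = -50525).
|∇h| = √(0.001505² + -0.01419²) = 0.01427
Seepage velocity v = K·i/n = 2.4 × 0.01427 / 0.16 = 0.214 m/day.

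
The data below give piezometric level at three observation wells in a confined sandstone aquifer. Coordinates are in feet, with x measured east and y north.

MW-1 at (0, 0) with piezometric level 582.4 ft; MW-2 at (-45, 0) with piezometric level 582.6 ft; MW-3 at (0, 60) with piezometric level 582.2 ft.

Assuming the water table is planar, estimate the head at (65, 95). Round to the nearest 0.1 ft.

581.8 ft

∂h/∂x = (582.6 − 582.4) / (-45 − 0) = -0.004444
∂h/∂y = (582.2 − 582.4) / (60 − 0) = -0.003333
h(65, 95) = 582.4 + (-0.004444)·(65) + (-0.003333)·(95) = 582.4 -0.289 -0.317 = 581.794 ft.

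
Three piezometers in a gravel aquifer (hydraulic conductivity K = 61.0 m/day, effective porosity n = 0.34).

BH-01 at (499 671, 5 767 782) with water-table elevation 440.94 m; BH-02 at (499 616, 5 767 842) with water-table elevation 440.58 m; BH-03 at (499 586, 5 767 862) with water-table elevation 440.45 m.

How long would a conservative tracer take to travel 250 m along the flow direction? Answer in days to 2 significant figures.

260 days

With h = a·x + b·y + c and BH-01 as origin, the differences give:
  (-55)·a + 60·b = -0.36
  (-85)·a + 80·b = -0.49
Eliminate b (×80 and ×60, subtract): 700·a = 0.600 → a = ∂h/∂x = +0.0008571
Back-substitute: b = ∂h/∂y = -0.005214.
|∇h| = √(0.0008571² + -0.005214²) = 0.005284
Seepage velocity v = K·i/n = 61.0 × 0.005284 / 0.34 = 0.948 m/day.
t = 250 / 0.948 = 263.7 days.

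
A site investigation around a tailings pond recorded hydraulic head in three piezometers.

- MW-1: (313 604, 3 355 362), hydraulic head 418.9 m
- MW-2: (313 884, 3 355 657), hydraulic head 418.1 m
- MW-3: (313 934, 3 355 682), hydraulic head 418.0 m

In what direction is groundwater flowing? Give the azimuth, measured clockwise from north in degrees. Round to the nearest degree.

038°

Differences from MW-1: to MW-2 (Δx, Δy, Δh) = (280, 295, -0.8); to MW-3 = (330, 320, -0.9).
Solve a·Δx + b·Δy = Δh: det = 280·320 − 330·295 = -7750.
∂h/∂x = [(-0.8)·320 − (-0.9)·295] / -7750 = -0.001226
∂h/∂y = [280·(-0.9) − 330·(-0.8)] / -7750 = -0.001548
Flow direction (−∇h) has components (+0.001226 E, +0.001548 N).
Azimuth = atan2(E, N) = atan2(+0.001226, +0.001548) = 38.4° ≈ 038°.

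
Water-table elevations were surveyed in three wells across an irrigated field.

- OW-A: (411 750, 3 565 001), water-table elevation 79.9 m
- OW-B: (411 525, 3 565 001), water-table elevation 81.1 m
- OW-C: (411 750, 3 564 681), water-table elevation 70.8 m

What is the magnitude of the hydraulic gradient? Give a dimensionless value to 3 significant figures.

0.0289

∂h/∂x = (81.1 − 79.9) / (411525 − 411750) = -0.005333
∂h/∂y = (70.8 − 79.9) / (3564681 − 3565001) = +0.02844
|∇h| = √(-0.005333² + 0.02844²) = 0.02894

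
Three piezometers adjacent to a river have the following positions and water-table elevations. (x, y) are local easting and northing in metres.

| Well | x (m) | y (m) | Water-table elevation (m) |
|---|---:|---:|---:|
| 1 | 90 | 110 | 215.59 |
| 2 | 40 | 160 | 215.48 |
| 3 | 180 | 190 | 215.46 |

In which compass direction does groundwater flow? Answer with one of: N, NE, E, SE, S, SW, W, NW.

Three-point gradient (reference 1): Δ to 2 = (-50, 50, -0.11), Δ to 3 = (90, 80, -0.13).
∂h/∂x = +0.0002706, ∂h/∂y = -0.001929 (det = -8500).
Flow = −∇h = (-0.0002706 east, +0.001929 north), which points north.

N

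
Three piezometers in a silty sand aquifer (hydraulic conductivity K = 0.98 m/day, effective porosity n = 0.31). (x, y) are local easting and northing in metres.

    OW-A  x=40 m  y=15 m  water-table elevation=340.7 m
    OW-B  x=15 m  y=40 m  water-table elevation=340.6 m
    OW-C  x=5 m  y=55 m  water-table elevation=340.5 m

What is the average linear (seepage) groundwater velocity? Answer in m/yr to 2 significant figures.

17 m/yr

Differences from OW-A: to OW-B (Δx, Δy, Δh) = (-25, 25, -0.1); to OW-C = (-35, 40, -0.2).
Solve a·Δx + b·Δy = Δh: det = (-25)·40 − (-35)·25 = -125.
∂h/∂x = [(-0.1)·40 − (-0.2)·25] / -125 = -0.008000
∂h/∂y = [(-25)·(-0.2) − (-35)·(-0.1)] / -125 = -0.01200
|∇h| = √(-0.008000² + -0.01200²) = 0.01442
Seepage velocity v = K·i/n = 0.98 × 0.01442 / 0.31 = 0.04559 m/day = 16.65 m/yr.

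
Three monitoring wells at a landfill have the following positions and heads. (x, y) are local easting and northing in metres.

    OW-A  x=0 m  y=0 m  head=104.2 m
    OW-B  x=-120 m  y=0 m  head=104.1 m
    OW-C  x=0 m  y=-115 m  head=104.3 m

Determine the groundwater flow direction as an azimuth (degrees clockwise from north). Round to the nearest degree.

∂h/∂x = (104.1 − 104.2) / (-120 − 0) = +0.0008333
∂h/∂y = (104.3 − 104.2) / (-115 − 0) = -0.0008696
Flow direction (−∇h) has components (-0.0008333 E, +0.0008696 N).
Azimuth = atan2(E, N) = atan2(-0.0008333, +0.0008696) = 316.2° ≈ 316°.

316°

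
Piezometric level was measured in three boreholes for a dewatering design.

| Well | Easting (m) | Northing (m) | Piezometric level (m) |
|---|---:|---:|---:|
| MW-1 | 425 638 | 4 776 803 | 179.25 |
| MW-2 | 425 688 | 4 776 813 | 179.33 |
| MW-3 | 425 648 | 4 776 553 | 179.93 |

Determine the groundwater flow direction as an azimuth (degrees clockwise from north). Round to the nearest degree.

Differences from MW-1: to MW-2 (Δx, Δy, Δh) = (50, 10, +0.08); to MW-3 = (10, -250, +0.68).
Solve a·Δx + b·Δy = Δh: det = 50·(-250) − 10·10 = -12600.
∂h/∂x = [(+0.08)·(-250) − (+0.68)·10] / -12600 = +0.002127
∂h/∂y = [50·(+0.68) − 10·(+0.08)] / -12600 = -0.002635
Flow direction (−∇h) has components (-0.002127 E, +0.002635 N).
Azimuth = atan2(E, N) = atan2(-0.002127, +0.002635) = 321.1° ≈ 321°.

321°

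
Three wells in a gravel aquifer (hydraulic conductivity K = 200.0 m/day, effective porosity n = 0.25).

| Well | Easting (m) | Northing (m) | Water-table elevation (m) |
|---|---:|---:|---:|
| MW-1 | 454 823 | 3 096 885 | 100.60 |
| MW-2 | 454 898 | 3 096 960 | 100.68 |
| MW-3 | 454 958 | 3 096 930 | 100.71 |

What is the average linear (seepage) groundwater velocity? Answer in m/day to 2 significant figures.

With h = a·x + b·y + c and MW-1 as origin, the differences give:
  75·a + 75·b = +0.08
  135·a + 45·b = +0.11
Eliminate b (×45 and ×75, subtract): -6750·a = -4.650 → a = ∂h/∂x = +0.0006889
Back-substitute: b = ∂h/∂y = +0.0003778.
|∇h| = √(0.0006889² + 0.0003778²) = 0.0007857
Seepage velocity v = K·i/n = 200.0 × 0.0007857 / 0.25 = 0.6286 m/day.

0.63 m/day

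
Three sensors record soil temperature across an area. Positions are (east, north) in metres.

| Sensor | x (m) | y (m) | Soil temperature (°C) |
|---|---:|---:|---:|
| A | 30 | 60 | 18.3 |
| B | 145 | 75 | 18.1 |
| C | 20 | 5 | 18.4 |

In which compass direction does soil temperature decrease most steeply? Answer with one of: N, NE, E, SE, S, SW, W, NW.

With T = a·x + b·y + c and A as origin, the differences give:
  115·a + 15·b = -0.2
  (-10)·a + (-55)·b = +0.1
Eliminate b (×(-55) and ×15, subtract): -6175·a = 9.50 → a = ∂T/∂x = -0.001538
Back-substitute: b = ∂T/∂y = -0.001538.
Steepest decrease is along −∇f = (+0.001538 E, +0.001538 N) → northeast.

NE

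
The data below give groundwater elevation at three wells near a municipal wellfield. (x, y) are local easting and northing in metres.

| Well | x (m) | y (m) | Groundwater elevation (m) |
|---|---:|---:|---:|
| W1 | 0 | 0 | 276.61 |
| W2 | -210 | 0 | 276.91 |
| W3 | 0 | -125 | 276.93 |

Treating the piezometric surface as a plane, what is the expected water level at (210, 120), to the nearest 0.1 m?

276.0 m

∂h/∂x = (276.91 − 276.61) / (-210 − 0) = -0.001429
∂h/∂y = (276.93 − 276.61) / (-125 − 0) = -0.002560
h(210, 120) = 276.61 + (-0.001429)·(210) + (-0.002560)·(120) = 276.61 -0.300 -0.307 = 276.003 m.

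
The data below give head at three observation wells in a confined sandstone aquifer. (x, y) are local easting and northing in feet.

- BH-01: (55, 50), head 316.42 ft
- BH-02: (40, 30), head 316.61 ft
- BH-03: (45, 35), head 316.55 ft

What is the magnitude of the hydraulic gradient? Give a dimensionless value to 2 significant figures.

Differences from BH-01: to BH-02 (Δx, Δy, Δh) = (-15, -20, +0.19); to BH-03 = (-10, -15, +0.13).
Solve a·Δx + b·Δy = Δh: det = (-15)·(-15) − (-10)·(-20) = 25.
∂h/∂x = [(+0.19)·(-15) − (+0.13)·(-20)] / 25 = -0.01000
∂h/∂y = [(-15)·(+0.13) − (-10)·(+0.19)] / 25 = -0.002000
|∇h| = √(-0.01000² + -0.002000²) = 0.0102

0.010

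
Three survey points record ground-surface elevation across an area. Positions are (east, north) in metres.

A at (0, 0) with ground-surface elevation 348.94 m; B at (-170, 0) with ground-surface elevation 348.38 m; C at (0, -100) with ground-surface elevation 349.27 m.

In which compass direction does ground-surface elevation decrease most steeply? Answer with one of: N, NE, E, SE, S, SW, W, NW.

NW

∂z/∂x = (348.38 − 348.94) / (-170 − 0) = +0.003294
∂z/∂y = (349.27 − 348.94) / (-100 − 0) = -0.003300
Steepest decrease is along −∇f = (-0.003294 E, +0.003300 N) → northwest.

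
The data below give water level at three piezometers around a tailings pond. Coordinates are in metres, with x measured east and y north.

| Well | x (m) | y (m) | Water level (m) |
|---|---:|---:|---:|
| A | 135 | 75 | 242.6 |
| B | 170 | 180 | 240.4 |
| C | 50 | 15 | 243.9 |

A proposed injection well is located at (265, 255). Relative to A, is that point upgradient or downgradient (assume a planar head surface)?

Differences from A: to B (Δx, Δy, Δh) = (35, 105, -2.2); to C = (-85, -60, +1.3).
Determinant of the coordinate differences = 35·(-60) − (-85)·105 = 6825.
∂h/∂x = [(-2.2)·(-60) − (+1.3)·105] / 6825 = -0.0006593
∂h/∂y = [35·(+1.3) − (-85)·(-2.2)] / 6825 = -0.02073
Head at (265, 255) = 242.6 + (-0.0006593)·(130) + (-0.02073)·(180) = 238.78 m.
That is lower than the 242.6 m at A, so the point is downgradient.

downgradient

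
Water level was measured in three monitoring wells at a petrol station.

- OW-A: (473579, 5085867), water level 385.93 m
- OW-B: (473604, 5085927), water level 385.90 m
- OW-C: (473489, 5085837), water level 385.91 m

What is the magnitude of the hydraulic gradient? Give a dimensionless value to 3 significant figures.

0.000823

Taking OW-A as reference: OW-B−OW-A = (25, 60, -0.03); OW-C−OW-A = (-90, -30, -0.02).
Determinant of the coordinate differences = 25·(-30) − (-90)·60 = 4650.
∂h/∂x = [(-0.03)·(-30) − (-0.02)·60] / 4650 = +0.0004516
∂h/∂y = [25·(-0.02) − (-90)·(-0.03)] / 4650 = -0.0006882
|∇h| = √(0.0004516² + -0.0006882²) = 0.0008231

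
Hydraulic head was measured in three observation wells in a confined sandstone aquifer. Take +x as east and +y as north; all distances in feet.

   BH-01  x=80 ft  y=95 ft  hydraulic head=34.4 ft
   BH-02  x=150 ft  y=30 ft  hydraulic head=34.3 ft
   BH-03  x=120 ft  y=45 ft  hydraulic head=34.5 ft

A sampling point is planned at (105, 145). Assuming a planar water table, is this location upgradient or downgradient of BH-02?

Differences from BH-01: to BH-02 (Δx, Δy, Δh) = (70, -65, -0.1); to BH-03 = (40, -50, +0.1).
Solve a·Δx + b·Δy = Δh: det = 70·(-50) − 40·(-65) = -900.
∂h/∂x = [(-0.1)·(-50) − (+0.1)·(-65)] / -900 = -0.01278
∂h/∂y = [70·(+0.1) − 40·(-0.1)] / -900 = -0.01222
Head at (105, 145) = 34.4 + (-0.01278)·(25) + (-0.01222)·(50) = 33.47 ft.
That is lower than the 34.3 ft at BH-02, so the point is downgradient.

downgradient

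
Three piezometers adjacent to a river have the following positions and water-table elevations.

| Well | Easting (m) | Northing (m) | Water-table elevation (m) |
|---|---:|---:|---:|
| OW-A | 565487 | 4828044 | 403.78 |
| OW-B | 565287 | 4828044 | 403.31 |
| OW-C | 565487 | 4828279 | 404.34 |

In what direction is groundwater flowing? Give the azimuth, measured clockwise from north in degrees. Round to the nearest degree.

225°

∂h/∂x = (403.31 − 403.78) / (565287 − 565487) = +0.002350
∂h/∂y = (404.34 − 403.78) / (4828279 − 4828044) = +0.002383
Flow direction (−∇h) has components (-0.002350 E, -0.002383 N).
Azimuth = atan2(E, N) = atan2(-0.002350, -0.002383) = 224.6° ≈ 225°.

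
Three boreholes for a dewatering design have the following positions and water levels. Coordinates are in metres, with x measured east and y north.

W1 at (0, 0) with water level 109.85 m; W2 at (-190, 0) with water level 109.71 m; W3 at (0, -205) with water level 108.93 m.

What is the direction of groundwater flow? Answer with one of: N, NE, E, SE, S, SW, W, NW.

S

∂h/∂x = (109.71 − 109.85) / (-190 − 0) = +0.0007368
∂h/∂y = (108.93 − 109.85) / (-205 − 0) = +0.004488
Flow = −∇h = (-0.0007368 east, -0.004488 north), which points south.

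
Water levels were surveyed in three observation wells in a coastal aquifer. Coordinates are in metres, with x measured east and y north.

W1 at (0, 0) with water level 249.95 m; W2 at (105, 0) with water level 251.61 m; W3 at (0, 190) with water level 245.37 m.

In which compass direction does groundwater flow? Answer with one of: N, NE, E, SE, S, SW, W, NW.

NW

∂h/∂x = (251.61 − 249.95) / (105 − 0) = +0.01581
∂h/∂y = (245.37 − 249.95) / (190 − 0) = -0.02411
Flow = −∇h = (-0.01581 east, +0.02411 north), which points northwest.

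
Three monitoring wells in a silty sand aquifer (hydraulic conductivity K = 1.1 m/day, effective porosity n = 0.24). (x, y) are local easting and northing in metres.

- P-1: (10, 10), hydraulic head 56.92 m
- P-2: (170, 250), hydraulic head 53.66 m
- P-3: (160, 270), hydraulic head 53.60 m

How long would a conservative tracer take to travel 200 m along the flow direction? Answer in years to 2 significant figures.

Differences from P-1: to P-2 (Δx, Δy, Δh) = (160, 240, -3.26); to P-3 = (150, 260, -3.32).
Solve a·Δx + b·Δy = Δh: det = 160·260 − 150·240 = 5600.
∂h/∂x = [(-3.26)·260 − (-3.32)·240] / 5600 = -0.009071
∂h/∂y = [160·(-3.32) − 150·(-3.26)] / 5600 = -0.007536
|∇h| = √(-0.009071² + -0.007536²) = 0.01179
Seepage velocity v = K·i/n = 1.1 × 0.01179 / 0.24 = 0.05404 m/day.
t = 200 / 0.05404 = 3701 days = 10.1 years.

10 years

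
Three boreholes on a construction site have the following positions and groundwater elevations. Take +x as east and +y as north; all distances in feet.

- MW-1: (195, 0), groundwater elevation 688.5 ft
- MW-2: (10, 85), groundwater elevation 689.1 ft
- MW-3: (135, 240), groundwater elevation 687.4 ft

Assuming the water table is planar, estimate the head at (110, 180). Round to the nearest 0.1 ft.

Differences from MW-1: to MW-2 (Δx, Δy, Δh) = (-185, 85, +0.6); to MW-3 = (-60, 240, -1.1).
Determinant of the coordinate differences = (-185)·240 − (-60)·85 = -39300.
∂h/∂x = [(+0.6)·240 − (-1.1)·85] / -39300 = -0.006043
∂h/∂y = [(-185)·(-1.1) − (-60)·(+0.6)] / -39300 = -0.006094
h(110, 180) = 688.5 + (-0.006043)·(-85) + (-0.006094)·(180) = 688.5 +0.514 -1.097 = 687.917 ft.

687.9 ft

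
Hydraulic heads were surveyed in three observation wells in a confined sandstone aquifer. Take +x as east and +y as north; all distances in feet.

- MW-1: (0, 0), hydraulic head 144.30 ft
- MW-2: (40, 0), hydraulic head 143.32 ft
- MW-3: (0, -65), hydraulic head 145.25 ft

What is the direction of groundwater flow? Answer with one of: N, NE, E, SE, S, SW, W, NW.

NE

∂h/∂x = (143.32 − 144.30) / (40 − 0) = -0.02450
∂h/∂y = (145.25 − 144.30) / (-65 − 0) = -0.01462
Flow = −∇h = (+0.02450 east, +0.01462 north), which points northeast.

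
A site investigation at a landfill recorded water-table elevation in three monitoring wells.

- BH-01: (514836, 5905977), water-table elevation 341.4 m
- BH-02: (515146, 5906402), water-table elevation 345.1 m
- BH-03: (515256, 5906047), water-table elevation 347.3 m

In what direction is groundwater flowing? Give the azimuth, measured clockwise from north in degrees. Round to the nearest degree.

Taking BH-01 as reference: BH-02−BH-01 = (310, 425, +3.7); BH-03−BH-01 = (420, 70, +5.9).
Solve a·Δx + b·Δy = Δh: det = 310·70 − 420·425 = -156800.
∂h/∂x = [(+3.7)·70 − (+5.9)·425] / -156800 = +0.01434
∂h/∂y = [310·(+5.9) − 420·(+3.7)] / -156800 = -0.001754
Flow direction (−∇h) has components (-0.01434 E, +0.001754 N).
Azimuth = atan2(E, N) = atan2(-0.01434, +0.001754) = 277.0° ≈ 277°.

277°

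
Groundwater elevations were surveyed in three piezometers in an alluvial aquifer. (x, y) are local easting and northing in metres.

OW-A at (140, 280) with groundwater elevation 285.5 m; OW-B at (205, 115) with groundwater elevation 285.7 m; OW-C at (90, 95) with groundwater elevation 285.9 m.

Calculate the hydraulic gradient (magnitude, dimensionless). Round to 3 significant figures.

Three-point gradient (reference OW-A): Δ to OW-B = (65, -165, +0.2), Δ to OW-C = (-50, -185, +0.4).
∂h/∂x = -0.001430, ∂h/∂y = -0.001776 (det = -20275).
|∇h| = √(-0.001430² + -0.001776²) = 0.00228

0.00228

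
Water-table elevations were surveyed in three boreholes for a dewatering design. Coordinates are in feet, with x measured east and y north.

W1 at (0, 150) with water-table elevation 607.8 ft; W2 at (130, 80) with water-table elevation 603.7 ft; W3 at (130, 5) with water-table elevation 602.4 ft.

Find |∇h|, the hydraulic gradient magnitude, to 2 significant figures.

With h = a·x + b·y + c and W1 as origin, the differences give:
  130·a + (-70)·b = -4.1
  130·a + (-145)·b = -5.4
Eliminate b (×(-145) and ×(-70), subtract): -9750·a = 216.50 → a = ∂h/∂x = -0.02221
Back-substitute: b = ∂h/∂y = +0.01733.
|∇h| = √(-0.02221² + 0.01733²) = 0.02817

0.028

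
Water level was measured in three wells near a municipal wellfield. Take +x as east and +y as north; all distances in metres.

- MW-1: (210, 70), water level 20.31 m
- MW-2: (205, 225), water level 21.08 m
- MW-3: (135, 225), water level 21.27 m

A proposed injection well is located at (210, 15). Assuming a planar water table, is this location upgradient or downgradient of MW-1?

downgradient

Three-point gradient (reference MW-1): Δ to MW-2 = (-5, 155, +0.77), Δ to MW-3 = (-75, 155, +0.96).
∂h/∂x = -0.002714, ∂h/∂y = +0.004880 (det = 10850).
Head at (210, 15) = 20.31 + (-0.002714)·(0) + (+0.004880)·(-55) = 20.04 m.
That is lower than the 20.31 m at MW-1, so the point is downgradient.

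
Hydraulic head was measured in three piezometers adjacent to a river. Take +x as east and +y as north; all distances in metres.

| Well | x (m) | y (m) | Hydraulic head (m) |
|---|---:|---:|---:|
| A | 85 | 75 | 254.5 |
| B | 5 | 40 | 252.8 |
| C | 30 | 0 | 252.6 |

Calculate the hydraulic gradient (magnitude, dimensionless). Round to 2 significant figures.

0.021

Differences from A: to B (Δx, Δy, Δh) = (-80, -35, -1.7); to C = (-55, -75, -1.9).
Determinant of the coordinate differences = (-80)·(-75) − (-55)·(-35) = 4075.
∂h/∂x = [(-1.7)·(-75) − (-1.9)·(-35)] / 4075 = +0.01497
∂h/∂y = [(-80)·(-1.9) − (-55)·(-1.7)] / 4075 = +0.01436
|∇h| = √(0.01497² + 0.01436²) = 0.02074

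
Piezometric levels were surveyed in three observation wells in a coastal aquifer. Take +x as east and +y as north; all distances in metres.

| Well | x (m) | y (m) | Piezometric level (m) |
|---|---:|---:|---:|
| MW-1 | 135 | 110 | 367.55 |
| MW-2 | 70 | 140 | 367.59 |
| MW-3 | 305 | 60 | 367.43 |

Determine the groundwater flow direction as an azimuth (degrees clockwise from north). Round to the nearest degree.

058°

Three-point gradient (reference MW-1): Δ to MW-2 = (-65, 30, +0.04), Δ to MW-3 = (170, -50, -0.12).
∂h/∂x = -0.0008649, ∂h/∂y = -0.0005405 (det = -1850).
Flow direction (−∇h) has components (+0.0008649 E, +0.0005405 N).
Azimuth = atan2(E, N) = atan2(+0.0008649, +0.0005405) = 58.0° ≈ 058°.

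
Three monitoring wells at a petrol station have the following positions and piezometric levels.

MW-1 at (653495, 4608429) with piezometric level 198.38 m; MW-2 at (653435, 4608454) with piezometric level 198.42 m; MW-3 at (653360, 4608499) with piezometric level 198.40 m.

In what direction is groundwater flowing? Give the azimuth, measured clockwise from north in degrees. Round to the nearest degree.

Differences from MW-1: to MW-2 (Δx, Δy, Δh) = (-60, 25, +0.04); to MW-3 = (-135, 70, +0.02).
Determinant of the coordinate differences = (-60)·70 − (-135)·25 = -825.
∂h/∂x = [(+0.04)·70 − (+0.02)·25] / -825 = -0.002788
∂h/∂y = [(-60)·(+0.02) − (-135)·(+0.04)] / -825 = -0.005091
Flow direction (−∇h) has components (+0.002788 E, +0.005091 N).
Azimuth = atan2(E, N) = atan2(+0.002788, +0.005091) = 28.7° ≈ 029°.

029°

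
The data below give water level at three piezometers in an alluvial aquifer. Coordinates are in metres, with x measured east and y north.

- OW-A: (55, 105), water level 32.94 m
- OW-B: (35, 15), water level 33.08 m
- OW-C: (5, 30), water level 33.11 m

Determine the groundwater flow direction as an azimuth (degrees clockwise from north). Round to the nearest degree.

053°

Differences from OW-A: to OW-B (Δx, Δy, Δh) = (-20, -90, +0.14); to OW-C = (-50, -75, +0.17).
Solve a·Δx + b·Δy = Δh: det = (-20)·(-75) − (-50)·(-90) = -3000.
∂h/∂x = [(+0.14)·(-75) − (+0.17)·(-90)] / -3000 = -0.001600
∂h/∂y = [(-20)·(+0.17) − (-50)·(+0.14)] / -3000 = -0.001200
Flow direction (−∇h) has components (+0.001600 E, +0.001200 N).
Azimuth = atan2(E, N) = atan2(+0.001600, +0.001200) = 53.1° ≈ 053°.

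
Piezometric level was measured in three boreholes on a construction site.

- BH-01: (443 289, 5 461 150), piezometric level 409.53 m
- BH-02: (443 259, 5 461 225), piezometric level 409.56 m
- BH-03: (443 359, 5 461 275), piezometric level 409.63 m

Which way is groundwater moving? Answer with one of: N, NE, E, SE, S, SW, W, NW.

Taking BH-01 as reference: BH-02−BH-01 = (-30, 75, +0.03); BH-03−BH-01 = (70, 125, +0.10).
Determinant of the coordinate differences = (-30)·125 − 70·75 = -9000.
∂h/∂x = [(+0.03)·125 − (+0.10)·75] / -9000 = +0.0004167
∂h/∂y = [(-30)·(+0.10) − 70·(+0.03)] / -9000 = +0.0005667
Flow = −∇h = (-0.0004167 east, -0.0005667 north), which points southwest.

SW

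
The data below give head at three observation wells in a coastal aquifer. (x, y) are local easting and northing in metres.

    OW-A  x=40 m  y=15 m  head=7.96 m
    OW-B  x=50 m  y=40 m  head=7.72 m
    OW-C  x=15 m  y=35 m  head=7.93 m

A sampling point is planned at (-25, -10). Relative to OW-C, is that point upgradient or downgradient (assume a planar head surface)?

With h = a·x + b·y + c and OW-A as origin, the differences give:
  10·a + 25·b = -0.24
  (-25)·a + 20·b = -0.03
Eliminate b (×20 and ×25, subtract): 825·a = -4.050 → a = ∂h/∂x = -0.004909
Back-substitute: b = ∂h/∂y = -0.007636.
Head at (-25, -10) = 7.96 + (-0.004909)·(-65) + (-0.007636)·(-25) = 8.47 m.
That is higher than the 7.93 m at OW-C, so the point is upgradient.

upgradient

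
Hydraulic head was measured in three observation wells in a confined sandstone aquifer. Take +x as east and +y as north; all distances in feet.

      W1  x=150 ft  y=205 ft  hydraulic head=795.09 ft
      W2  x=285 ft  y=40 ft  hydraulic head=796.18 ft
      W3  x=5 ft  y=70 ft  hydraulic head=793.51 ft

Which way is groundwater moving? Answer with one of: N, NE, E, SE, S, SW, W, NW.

Three-point gradient (reference W1): Δ to W2 = (135, -165, +1.09), Δ to W3 = (-145, -135, -1.58).
∂h/∂x = +0.009676, ∂h/∂y = +0.001311 (det = -42150).
Flow = −∇h = (-0.009676 east, -0.001311 north), which points west.

W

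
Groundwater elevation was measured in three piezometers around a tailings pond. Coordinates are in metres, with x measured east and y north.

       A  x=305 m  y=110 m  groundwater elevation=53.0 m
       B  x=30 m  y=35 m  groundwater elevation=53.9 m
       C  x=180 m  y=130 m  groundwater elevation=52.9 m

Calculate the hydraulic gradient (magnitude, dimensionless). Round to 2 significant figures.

0.0094

Differences from A: to B (Δx, Δy, Δh) = (-275, -75, +0.9); to C = (-125, 20, -0.1).
Solve a·Δx + b·Δy = Δh: det = (-275)·20 − (-125)·(-75) = -14875.
∂h/∂x = [(+0.9)·20 − (-0.1)·(-75)] / -14875 = -0.0007059
∂h/∂y = [(-275)·(-0.1) − (-125)·(+0.9)] / -14875 = -0.009412
|∇h| = √(-0.0007059² + -0.009412²) = 0.009438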